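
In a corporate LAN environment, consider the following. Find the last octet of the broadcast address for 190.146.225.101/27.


Given: IP = 190.146.225.101, prefix = /27
Host bits = 32 - 27 = 5
Network last octet = 101 AND mask = 96
Host part size = 2^5 - 1 = 31
Broadcast last octet = 96 OR 31 = 127

127


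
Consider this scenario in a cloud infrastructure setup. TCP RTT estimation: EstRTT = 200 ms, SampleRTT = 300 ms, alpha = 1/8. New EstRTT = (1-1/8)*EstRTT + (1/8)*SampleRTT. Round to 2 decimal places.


Given: EstRTT = 200 ms, SampleRTT = 300 ms, alpha = 1/8
New EstRTT = (1 - alpha) * EstRTT + alpha * SampleRTT
(7/8) * 200 = 175
(1/8) * 300 = 37.5
New EstRTT = 175 + 37.5 = 212.5 ms -> 212.50 ms (2 dp)

212.50


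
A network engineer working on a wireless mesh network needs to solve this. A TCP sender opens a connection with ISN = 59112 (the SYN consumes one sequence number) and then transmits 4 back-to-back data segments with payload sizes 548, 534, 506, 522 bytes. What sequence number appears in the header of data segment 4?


The SYN occupies sequence number ISN = 59112, so the first data byte is ISN + 1 = 59113.
SEQ of data segment i = (ISN + 1) + sum of payload sizes of segments 1..i-1.
Segment 1: SEQ = 59113, payload = 548 bytes
Segment 2: SEQ = 59661, payload = 534 bytes
Segment 3: SEQ = 60195, payload = 506 bytes
Segment 4: SEQ = 60701, payload = 522 bytes
SEQ of segment 4 = 59113 + 548 + 534 + 506 = 60701

60701


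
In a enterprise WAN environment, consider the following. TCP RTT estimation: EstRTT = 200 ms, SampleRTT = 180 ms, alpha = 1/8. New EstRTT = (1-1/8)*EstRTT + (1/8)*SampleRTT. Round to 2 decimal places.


Given: EstRTT = 200 ms, SampleRTT = 180 ms, alpha = 1/8
New EstRTT = (1 - alpha) * EstRTT + alpha * SampleRTT
(7/8) * 200 = 175
(1/8) * 180 = 22.5
New EstRTT = 175 + 22.5 = 197.5 ms -> 197.50 ms (2 dp)

197.50


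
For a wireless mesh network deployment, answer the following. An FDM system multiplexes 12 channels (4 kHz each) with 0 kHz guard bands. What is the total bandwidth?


Given: 12 channels, 4 kHz each, guard = 0 kHz
Channel bandwidth = 12 * 4 = 48 kHz
Guard bands = 11 gaps * 0 kHz = 0 kHz
Total = 48 + 0 = 48 kHz

48


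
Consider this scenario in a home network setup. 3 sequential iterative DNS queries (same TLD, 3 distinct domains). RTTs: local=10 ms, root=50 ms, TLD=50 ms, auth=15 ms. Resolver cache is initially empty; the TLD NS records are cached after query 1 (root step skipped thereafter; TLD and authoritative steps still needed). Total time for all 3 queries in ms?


Lookup 1 (cold cache): local + root + TLD + auth = 10 + 50 + 50 + 15 = 125 ms
Lookups 2..3 (TLD NS cached -> skip root; new domain -> still ask TLD and auth): local + TLD + auth = 10 + 50 + 15 = 75 ms each
Remaining 2 lookups: 2 * 75 = 150 ms
Total = 125 + 150 = 275 ms

275


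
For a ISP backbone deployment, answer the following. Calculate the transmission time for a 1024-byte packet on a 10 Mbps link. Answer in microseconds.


Given: packet = 1024 bytes, bandwidth = 10 Mbps
Packet in bits = 1024 * 8 = 8192 bits
Bandwidth = 10 * 10^6 = 10000000 bps
Time = 8192 / 10000000 seconds
Time in us = 8192 * 10^6 / 10000000 = 819.2

819.2


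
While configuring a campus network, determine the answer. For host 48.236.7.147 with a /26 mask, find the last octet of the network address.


Given: IP = 48.236.7.147, prefix = /26
Subnet mask = 255.255.255.192
Last octet of IP: 147
Last octet of mask: 192
Network last octet = 147 AND 192 = 128

128


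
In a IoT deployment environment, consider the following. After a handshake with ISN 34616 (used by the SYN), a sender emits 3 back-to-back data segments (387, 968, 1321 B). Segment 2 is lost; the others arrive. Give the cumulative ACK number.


SYN uses sequence number 34616; first data byte = ISN + 1 = 34617.
Segment 1: SEQ = 34617, len = 387 B, covers [34617, 35003]
Segment 2: SEQ = 35004, len = 968 B, covers [35004, 35971] [LOST]
Segment 3: SEQ = 35972, len = 1321 B, covers [35972, 37292]
In-order data received: bytes [34617, 35003] (segments 1..1).
Segment 2 missing -> gap begins at byte 35004; later segments buffered out of order.
Cumulative ACK = next expected in-order byte = 34617 + 387 = 35004

35004


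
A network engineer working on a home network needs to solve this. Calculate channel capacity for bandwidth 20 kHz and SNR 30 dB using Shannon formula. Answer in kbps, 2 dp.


Given: B = 20 kHz, SNR = 30 dB
SNR linear = 10^(30/10) = 1000
1 + SNR = 1001
log2(1001) = 9.9672262588
C = 20 * 1000 * 9.9672262588 = 199344.5252 bps
C = 199.344525 kbps -> 199.34 kbps (2 dp)

199.34


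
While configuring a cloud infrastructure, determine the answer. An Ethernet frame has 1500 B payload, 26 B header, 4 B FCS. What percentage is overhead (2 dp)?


Given: payload = 1500 B, header = 26 B, trailer = 4 B
Overhead bytes = header + trailer = 26 + 4 = 30
Total frame = payload + overhead = 1500 + 30 = 1530
Overhead % = 30 / 1530 * 100 = 1.9608% -> 1.96% (2 dp)

1.96


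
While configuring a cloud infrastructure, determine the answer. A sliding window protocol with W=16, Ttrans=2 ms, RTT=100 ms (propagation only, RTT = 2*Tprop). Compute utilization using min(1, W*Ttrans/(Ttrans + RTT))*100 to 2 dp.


Given: W = 16, Ttrans = 2 ms, RTT = 100 ms (= 2 * Tprop, Tprop = 50 ms)
Cycle time = Ttrans + RTT = 2 + 100 = 102 ms (first packet sent until its ACK returns)
W * Ttrans = 16 * 2 = 32 ms of sending per cycle
W * Ttrans / (Ttrans + RTT) = 32 / 102 = 0.313725
U = min(1, 0.313725) = 0.313725
U% = 31.37%

31.37


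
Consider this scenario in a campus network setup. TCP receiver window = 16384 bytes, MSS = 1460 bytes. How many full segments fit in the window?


Given: RWND = 16384 bytes, MSS = 1460 bytes
Full segments = floor(RWND / MSS)
Full segments = floor(16384 / 1460)
Full segments = floor(11.2219) = 11

11


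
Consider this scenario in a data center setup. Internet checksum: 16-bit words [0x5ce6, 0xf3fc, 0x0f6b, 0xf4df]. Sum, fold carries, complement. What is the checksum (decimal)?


Given words: [0x5ce6, 0xf3fc, 0x0f6b, 0xf4df]
Step 1: Sum all words
Raw sum = 23782 + 62460 + 3947 + 62687 = 152876
Step 2: Fold carry: (21804 + 2) = 21806
One's complement = ~21806 & 0xFFFF = 43729

43729


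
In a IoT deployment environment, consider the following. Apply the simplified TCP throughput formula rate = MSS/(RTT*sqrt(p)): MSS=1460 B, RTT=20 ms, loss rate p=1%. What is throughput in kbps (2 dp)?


Given: MSS = 1460 bytes, RTT = 20 ms, loss = 1%
RTT in seconds = 20 / 1000 = 0.02
Loss rate = 1% = 0.01
sqrt(loss) = sqrt(0.01) = 0.1
Throughput (bytes/s) = 1460 / (0.02 * 0.1) = 730000.0000
Throughput (kbps) = 730000.0000 * 8 / 1000 = 5840.000000 -> 5840.00 kbps (2 dp)

5840.00


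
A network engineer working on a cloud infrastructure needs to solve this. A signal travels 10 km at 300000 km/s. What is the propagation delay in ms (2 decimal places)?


Given: distance = 10 km, speed = 300000 km/s
Delay = distance / speed = 10 / 300000 seconds
Delay in ms = 10 * 1000 / 300000
Delay = 0.0333 ms
Rounded to 2 dp = 0.03 ms

0.03


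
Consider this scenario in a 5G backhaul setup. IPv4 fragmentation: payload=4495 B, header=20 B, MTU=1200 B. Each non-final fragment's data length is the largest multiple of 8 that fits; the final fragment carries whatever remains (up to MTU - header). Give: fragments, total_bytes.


Max data per non-final fragment = floor((MTU - header)/8)*8 = floor((1200 - 20)/8)*8 = floor(1180/8)*8 = 1176 B
Final fragment needs no 8-byte alignment: it can carry up to MTU - header = 1180 B
Non-final fragments needed = ceil((payload - 1180) / 1176) = ceil(3315/1176) = ceil(2.8189) = 3
Number of fragments = 3 + 1 = 4
Fragment sizes (data): 3 * 1176 B + 967 B (last, 967 <= 1180 OK)
Total bytes sent = payload + n_frags * header = 4495 + 4*20 = 4495 + 80 = 4575 B

4, 4575


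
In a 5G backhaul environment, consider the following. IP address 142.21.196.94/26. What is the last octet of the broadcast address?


Given: IP = 142.21.196.94, prefix = /26
Host bits = 32 - 26 = 6
Network last octet = 94 AND mask = 64
Host part size = 2^6 - 1 = 63
Broadcast last octet = 64 OR 63 = 127

127


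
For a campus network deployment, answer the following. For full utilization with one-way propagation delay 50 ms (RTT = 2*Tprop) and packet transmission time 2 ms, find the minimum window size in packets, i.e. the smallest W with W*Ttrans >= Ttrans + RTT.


Given: Ttrans = 2 ms, RTT = 100 ms (= 2 * Tprop, Tprop = 50 ms)
Time until first ACK returns = Ttrans + RTT = 2 + 100 = 102 ms
Need W * Ttrans >= Ttrans + RTT  ->  W >= (Ttrans + RTT) / Ttrans
(Ttrans + RTT) / Ttrans = 102 / 2 = 51
W_min = ceil(51) = 51

51


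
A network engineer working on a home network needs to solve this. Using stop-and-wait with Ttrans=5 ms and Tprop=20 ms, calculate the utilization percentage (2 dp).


Given: Ttrans = 5 ms, Tprop = 20 ms
RTT = 2 * Tprop = 2 * 20 = 40 ms
U = Ttrans / (Ttrans + RTT)
U = 5 / (5 + 40)
U = 5 / 45 = 0.111111
U% = 11.11%

11.11


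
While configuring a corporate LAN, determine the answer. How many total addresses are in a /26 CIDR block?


Given: CIDR prefix /26
Host bits = 32 - 26 = 6
Total addresses = 2^6 = 64

64


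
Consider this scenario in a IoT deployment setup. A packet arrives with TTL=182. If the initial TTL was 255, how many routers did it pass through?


Given: initial TTL = 255, received TTL = 182
Hops = initial TTL - received TTL
Hops = 255 - 182 = 73

73


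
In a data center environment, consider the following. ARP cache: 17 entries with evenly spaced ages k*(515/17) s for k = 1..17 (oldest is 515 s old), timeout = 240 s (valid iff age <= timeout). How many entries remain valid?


Ages are k * 515/17 s for k = 1..17 (spacing = 30.2941 s).
Entry k is valid iff k * 515/17 <= 240 iff k <= 17 * 240 / 515 = 7.9223
n_valid = floor(7.9223) = 7
(n_stale = 17 - 7 = 10)

7


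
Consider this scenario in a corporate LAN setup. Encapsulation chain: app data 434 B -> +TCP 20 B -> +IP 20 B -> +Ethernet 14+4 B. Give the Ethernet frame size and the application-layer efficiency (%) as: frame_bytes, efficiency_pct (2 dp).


TCP segment = 434 + 20 = 454 B
IP packet = 454 + 20 = 474 B
Ethernet frame = 474 + 14 + 4 = 492 B
Efficiency = app / frame = 434 / 492 = 0.882114 = 88.2114% -> 88.21% (2 dp)

492, 88.21


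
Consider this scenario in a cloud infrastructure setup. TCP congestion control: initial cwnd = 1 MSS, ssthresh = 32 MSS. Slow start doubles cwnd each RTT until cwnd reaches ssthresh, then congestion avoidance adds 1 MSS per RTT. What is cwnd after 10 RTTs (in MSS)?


RTT 0: cwnd = 1 MSS (initial)
RTT 1: cwnd = 2 MSS (slow start, doubled)
RTT 2: cwnd = 4 MSS (slow start, doubled)
RTT 3: cwnd = 8 MSS (slow start, doubled)
RTT 4: cwnd = 16 MSS (slow start, doubled)
RTT 5: cwnd = 32 MSS (slow start, doubled)
RTT 6: cwnd = 33 MSS (congestion avoidance, +1)
RTT 7: cwnd = 34 MSS (congestion avoidance, +1)
RTT 8: cwnd = 35 MSS (congestion avoidance, +1)
RTT 9: cwnd = 36 MSS (congestion avoidance, +1)
RTT 10: cwnd = 37 MSS (congestion avoidance, +1)

37


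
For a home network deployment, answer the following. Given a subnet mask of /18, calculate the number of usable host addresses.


Given: subnet mask /18
Host bits = 32 - 18 = 14
Total addresses = 2^14 = 16384
Usable hosts = 16384 - 2 (network + broadcast) = 16382

16382


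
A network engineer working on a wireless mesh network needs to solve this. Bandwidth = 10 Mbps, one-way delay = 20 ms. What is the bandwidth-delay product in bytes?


Given: bandwidth = 10 Mbps, delay = 20 ms
BDP in bits = 10 * 10^6 * 20 / 1000
BDP in bits = 200000
BDP in bytes = 200000 / 8 = 25000

25000


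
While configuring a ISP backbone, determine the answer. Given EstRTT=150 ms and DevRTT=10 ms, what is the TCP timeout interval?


Given: EstRTT = 150 ms, DevRTT = 10 ms
Timeout = EstRTT + 4 * DevRTT
4 * DevRTT = 4 * 10 = 40
Timeout = 150 + 40 = 190 ms

190


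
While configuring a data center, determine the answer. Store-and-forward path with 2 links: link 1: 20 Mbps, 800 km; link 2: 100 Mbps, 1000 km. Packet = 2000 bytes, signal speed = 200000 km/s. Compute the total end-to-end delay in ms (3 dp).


Packet = 2000 bytes = 16000 bits. Store-and-forward: sum (t_trans + t_prop) per link.
Link 1: t_trans = 16000/(20*10^6) s = 0.8000 ms; t_prop = 800/200000 s = 4.0000 ms; subtotal = 4.8000 ms
Link 2: t_trans = 16000/(100*10^6) s = 0.1600 ms; t_prop = 1000/200000 s = 5.0000 ms; subtotal = 5.1600 ms
End-to-end = 4.8000 + 5.1600 = 9.9600 ms -> 9.960 ms (3 dp)

9.960


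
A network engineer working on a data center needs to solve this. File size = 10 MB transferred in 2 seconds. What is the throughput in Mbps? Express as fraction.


Given: file = 10 MB, time = 2 s
File in Mb = 10 * 8 = 80 Mb
Throughput = 80 / 2 Mbps
Throughput = 40 Mbps

40


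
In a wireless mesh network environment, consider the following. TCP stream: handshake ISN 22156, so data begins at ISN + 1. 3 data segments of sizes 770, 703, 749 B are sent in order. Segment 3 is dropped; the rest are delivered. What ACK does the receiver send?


SYN uses sequence number 22156; first data byte = ISN + 1 = 22157.
Segment 1: SEQ = 22157, len = 770 B, covers [22157, 22926]
Segment 2: SEQ = 22927, len = 703 B, covers [22927, 23629]
Segment 3: SEQ = 23630, len = 749 B, covers [23630, 24378] [LOST]
In-order data received: bytes [22157, 23629] (segments 1..2).
Segment 3 missing -> gap begins at byte 23630.
Cumulative ACK = next expected in-order byte = 22157 + 770 + 703 = 23630

23630


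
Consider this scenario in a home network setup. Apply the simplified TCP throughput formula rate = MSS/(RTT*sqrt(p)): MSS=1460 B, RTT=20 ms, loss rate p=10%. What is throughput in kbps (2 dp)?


Given: MSS = 1460 bytes, RTT = 20 ms, loss = 10%
RTT in seconds = 20 / 1000 = 0.02
Loss rate = 10% = 0.1
sqrt(loss) = sqrt(0.1) = 0.316227766017
Throughput (bytes/s) = 1460 / (0.02 * 0.316227766017) = 230846.2692
Throughput (kbps) = 230846.2692 * 8 / 1000 = 1846.770154 -> 1846.77 kbps (2 dp)

1846.77


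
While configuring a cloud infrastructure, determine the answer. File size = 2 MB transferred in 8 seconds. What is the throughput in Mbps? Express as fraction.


Given: file = 2 MB, time = 8 s
File in Mb = 2 * 8 = 16 Mb
Throughput = 16 / 8 Mbps
Throughput = 2 Mbps

2


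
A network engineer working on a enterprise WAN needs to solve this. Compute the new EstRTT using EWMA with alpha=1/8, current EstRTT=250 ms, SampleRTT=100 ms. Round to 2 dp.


Given: EstRTT = 250 ms, SampleRTT = 100 ms, alpha = 1/8
New EstRTT = (1 - alpha) * EstRTT + alpha * SampleRTT
(7/8) * 250 = 218.75
(1/8) * 100 = 12.5
New EstRTT = 218.75 + 12.5 = 231.25 ms -> 231.25 ms (2 dp)

231.25


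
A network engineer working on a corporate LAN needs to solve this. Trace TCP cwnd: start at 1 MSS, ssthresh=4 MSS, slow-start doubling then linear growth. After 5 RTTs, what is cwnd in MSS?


RTT 0: cwnd = 1 MSS (initial)
RTT 1: cwnd = 2 MSS (slow start, doubled)
RTT 2: cwnd = 4 MSS (slow start, doubled)
RTT 3: cwnd = 5 MSS (congestion avoidance, +1)
RTT 4: cwnd = 6 MSS (congestion avoidance, +1)
RTT 5: cwnd = 7 MSS (congestion avoidance, +1)

7


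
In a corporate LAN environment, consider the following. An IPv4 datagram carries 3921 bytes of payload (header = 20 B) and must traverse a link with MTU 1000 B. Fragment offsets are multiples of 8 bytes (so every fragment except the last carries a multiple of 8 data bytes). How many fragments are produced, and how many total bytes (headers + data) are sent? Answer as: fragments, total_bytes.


Max data per non-final fragment = floor((MTU - header)/8)*8 = floor((1000 - 20)/8)*8 = floor(980/8)*8 = 976 B
Final fragment needs no 8-byte alignment: it can carry up to MTU - header = 980 B
Non-final fragments needed = ceil((payload - 980) / 976) = ceil(2941/976) = ceil(3.0133) = 4
Number of fragments = 4 + 1 = 5
Fragment sizes (data): 4 * 976 B + 17 B (last, 17 <= 980 OK)
Total bytes sent = payload + n_frags * header = 3921 + 5*20 = 3921 + 100 = 4021 B

5, 4021


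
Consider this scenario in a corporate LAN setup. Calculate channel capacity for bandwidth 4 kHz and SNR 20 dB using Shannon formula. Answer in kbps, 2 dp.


Given: B = 4 kHz, SNR = 20 dB
SNR linear = 10^(20/10) = 100
1 + SNR = 101
log2(101) = 6.6582114828
C = 4 * 1000 * 6.6582114828 = 26632.8459 bps
C = 26.632846 kbps -> 26.63 kbps (2 dp)

26.63


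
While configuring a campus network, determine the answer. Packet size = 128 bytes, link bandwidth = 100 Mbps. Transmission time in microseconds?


Given: packet = 128 bytes, bandwidth = 100 Mbps
Packet in bits = 128 * 8 = 1024 bits
Bandwidth = 100 * 10^6 = 100000000 bps
Time = 1024 / 100000000 seconds
Time in us = 1024 * 10^6 / 100000000 = 10.24

10.24


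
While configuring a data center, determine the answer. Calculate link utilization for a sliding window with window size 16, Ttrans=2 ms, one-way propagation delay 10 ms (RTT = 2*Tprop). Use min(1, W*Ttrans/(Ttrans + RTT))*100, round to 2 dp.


Given: W = 16, Ttrans = 2 ms, RTT = 20 ms (= 2 * Tprop, Tprop = 10 ms)
Cycle time = Ttrans + RTT = 2 + 20 = 22 ms (first packet sent until its ACK returns)
W * Ttrans = 16 * 2 = 32 ms of sending per cycle
W * Ttrans / (Ttrans + RTT) = 32 / 22 = 1.454545
U = min(1, 1.454545) = 1.000000
U% = 100.00%

100.00


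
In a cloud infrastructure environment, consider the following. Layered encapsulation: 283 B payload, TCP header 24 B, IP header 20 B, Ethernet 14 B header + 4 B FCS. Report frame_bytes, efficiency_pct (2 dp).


TCP segment = 283 + 24 = 307 B
IP packet = 307 + 20 = 327 B
Ethernet frame = 327 + 14 + 4 = 345 B
Efficiency = app / frame = 283 / 345 = 0.820290 = 82.0290% -> 82.03% (2 dp)

345, 82.03


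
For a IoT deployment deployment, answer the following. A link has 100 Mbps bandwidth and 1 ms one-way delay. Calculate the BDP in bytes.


Given: bandwidth = 100 Mbps, delay = 1 ms
BDP in bits = 100 * 10^6 * 1 / 1000
BDP in bits = 100000
BDP in bytes = 100000 / 8 = 12500

12500


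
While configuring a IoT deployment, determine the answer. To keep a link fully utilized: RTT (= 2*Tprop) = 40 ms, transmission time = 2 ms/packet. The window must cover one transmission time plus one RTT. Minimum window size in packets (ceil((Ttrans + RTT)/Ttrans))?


Given: Ttrans = 2 ms, RTT = 40 ms (= 2 * Tprop, Tprop = 20 ms)
Time until first ACK returns = Ttrans + RTT = 2 + 40 = 42 ms
Need W * Ttrans >= Ttrans + RTT  ->  W >= (Ttrans + RTT) / Ttrans
(Ttrans + RTT) / Ttrans = 42 / 2 = 21
W_min = ceil(21) = 21

21


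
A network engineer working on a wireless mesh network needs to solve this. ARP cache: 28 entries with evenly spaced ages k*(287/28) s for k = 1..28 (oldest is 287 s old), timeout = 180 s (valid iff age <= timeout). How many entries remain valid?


Ages are k * 287/28 s for k = 1..28 (spacing = 10.2500 s).
Entry k is valid iff k * 287/28 <= 180 iff k <= 28 * 180 / 287 = 17.5610
n_valid = floor(17.5610) = 17
(n_stale = 28 - 17 = 11)

17


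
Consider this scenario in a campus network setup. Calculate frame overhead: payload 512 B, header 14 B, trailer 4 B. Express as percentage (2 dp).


Given: payload = 512 B, header = 14 B, trailer = 4 B
Overhead bytes = header + trailer = 14 + 4 = 18
Total frame = payload + overhead = 512 + 18 = 530
Overhead % = 18 / 530 * 100 = 3.3962% -> 3.40% (2 dp)

3.40


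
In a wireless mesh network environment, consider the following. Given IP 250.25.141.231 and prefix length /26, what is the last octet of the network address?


Given: IP = 250.25.141.231, prefix = /26
Subnet mask = 255.255.255.192
Last octet of IP: 231
Last octet of mask: 192
Network last octet = 231 AND 192 = 192

192


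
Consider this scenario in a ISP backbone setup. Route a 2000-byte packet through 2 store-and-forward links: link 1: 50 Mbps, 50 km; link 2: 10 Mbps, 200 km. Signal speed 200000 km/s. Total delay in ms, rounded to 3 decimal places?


Packet = 2000 bytes = 16000 bits. Store-and-forward: sum (t_trans + t_prop) per link.
Link 1: t_trans = 16000/(50*10^6) s = 0.3200 ms; t_prop = 50/200000 s = 0.2500 ms; subtotal = 0.5700 ms
Link 2: t_trans = 16000/(10*10^6) s = 1.6000 ms; t_prop = 200/200000 s = 1.0000 ms; subtotal = 2.6000 ms
End-to-end = 0.5700 + 2.6000 = 3.1700 ms -> 3.170 ms (3 dp)

3.170


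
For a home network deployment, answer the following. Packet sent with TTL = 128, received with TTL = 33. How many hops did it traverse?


Given: initial TTL = 128, received TTL = 33
Hops = initial TTL - received TTL
Hops = 128 - 33 = 95

95


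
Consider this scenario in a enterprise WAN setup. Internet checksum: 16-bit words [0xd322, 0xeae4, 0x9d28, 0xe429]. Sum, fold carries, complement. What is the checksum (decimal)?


Given words: [0xd322, 0xeae4, 0x9d28, 0xe429]
Step 1: Sum all words
Raw sum = 54050 + 60132 + 40232 + 58409 = 212823
Step 2: Fold carry: (16215 + 3) = 16218
One's complement = ~16218 & 0xFFFF = 49317

49317


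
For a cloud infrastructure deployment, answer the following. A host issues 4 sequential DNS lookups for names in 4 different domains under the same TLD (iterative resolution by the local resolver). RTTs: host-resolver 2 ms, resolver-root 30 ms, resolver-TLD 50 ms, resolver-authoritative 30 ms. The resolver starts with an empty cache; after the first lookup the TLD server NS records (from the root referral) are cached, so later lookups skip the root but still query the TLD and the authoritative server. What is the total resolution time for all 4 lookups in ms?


Lookup 1 (cold cache): local + root + TLD + auth = 2 + 30 + 50 + 30 = 112 ms
Lookups 2..4 (TLD NS cached -> skip root; new domain -> still ask TLD and auth): local + TLD + auth = 2 + 50 + 30 = 82 ms each
Remaining 3 lookups: 3 * 82 = 246 ms
Total = 112 + 246 = 358 ms

358


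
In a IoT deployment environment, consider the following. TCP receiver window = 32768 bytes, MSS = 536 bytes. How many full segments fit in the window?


Given: RWND = 32768 bytes, MSS = 536 bytes
Full segments = floor(RWND / MSS)
Full segments = floor(32768 / 536)
Full segments = floor(61.1343) = 61

61


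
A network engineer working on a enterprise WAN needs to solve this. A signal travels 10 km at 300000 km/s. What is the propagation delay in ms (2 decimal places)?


Given: distance = 10 km, speed = 300000 km/s
Delay = distance / speed = 10 / 300000 seconds
Delay in ms = 10 * 1000 / 300000
Delay = 0.0333 ms
Rounded to 2 dp = 0.03 ms

0.03


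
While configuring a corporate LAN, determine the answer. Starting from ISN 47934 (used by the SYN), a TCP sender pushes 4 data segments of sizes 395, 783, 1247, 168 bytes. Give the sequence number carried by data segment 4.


The SYN occupies sequence number ISN = 47934, so the first data byte is ISN + 1 = 47935.
SEQ of data segment i = (ISN + 1) + sum of payload sizes of segments 1..i-1.
Segment 1: SEQ = 47935, payload = 395 bytes
Segment 2: SEQ = 48330, payload = 783 bytes
Segment 3: SEQ = 49113, payload = 1247 bytes
Segment 4: SEQ = 50360, payload = 168 bytes
SEQ of segment 4 = 47935 + 395 + 783 + 1247 = 50360

50360


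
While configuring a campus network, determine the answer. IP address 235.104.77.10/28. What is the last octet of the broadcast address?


Given: IP = 235.104.77.10, prefix = /28
Host bits = 32 - 28 = 4
Network last octet = 10 AND mask = 0
Host part size = 2^4 - 1 = 15
Broadcast last octet = 0 OR 15 = 15

15


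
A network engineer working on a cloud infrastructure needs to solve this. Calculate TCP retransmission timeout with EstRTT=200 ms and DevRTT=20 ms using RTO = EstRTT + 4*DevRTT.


Given: EstRTT = 200 ms, DevRTT = 20 ms
Timeout = EstRTT + 4 * DevRTT
4 * DevRTT = 4 * 20 = 80
Timeout = 200 + 80 = 280 ms

280


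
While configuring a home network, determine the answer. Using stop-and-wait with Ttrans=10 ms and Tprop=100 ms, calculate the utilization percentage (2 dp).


Given: Ttrans = 10 ms, Tprop = 100 ms
RTT = 2 * Tprop = 2 * 100 = 200 ms
U = Ttrans / (Ttrans + RTT)
U = 10 / (10 + 200)
U = 10 / 210 = 0.047619
U% = 4.76%

4.76


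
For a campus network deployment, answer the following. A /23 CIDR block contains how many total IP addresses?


Given: CIDR prefix /23
Host bits = 32 - 23 = 9
Total addresses = 2^9 = 512

512


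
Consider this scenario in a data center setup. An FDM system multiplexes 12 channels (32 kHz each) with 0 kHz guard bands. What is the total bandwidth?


Given: 12 channels, 32 kHz each, guard = 0 kHz
Channel bandwidth = 12 * 32 = 384 kHz
Guard bands = 11 gaps * 0 kHz = 0 kHz
Total = 384 + 0 = 384 kHz

384


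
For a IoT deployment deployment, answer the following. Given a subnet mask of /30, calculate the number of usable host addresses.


Given: subnet mask /30
Host bits = 32 - 30 = 2
Total addresses = 2^2 = 4
Usable hosts = 4 - 2 (network + broadcast) = 2

2


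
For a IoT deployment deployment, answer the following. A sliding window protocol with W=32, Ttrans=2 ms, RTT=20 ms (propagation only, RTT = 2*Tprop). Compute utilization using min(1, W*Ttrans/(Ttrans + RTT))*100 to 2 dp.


Given: W = 32, Ttrans = 2 ms, RTT = 20 ms (= 2 * Tprop, Tprop = 10 ms)
Cycle time = Ttrans + RTT = 2 + 20 = 22 ms (first packet sent until its ACK returns)
W * Ttrans = 32 * 2 = 64 ms of sending per cycle
W * Ttrans / (Ttrans + RTT) = 64 / 22 = 2.909091
U = min(1, 2.909091) = 1.000000
U% = 100.00%

100.00


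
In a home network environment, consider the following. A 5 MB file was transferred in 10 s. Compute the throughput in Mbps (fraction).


Given: file = 5 MB, time = 10 s
File in Mb = 5 * 8 = 40 Mb
Throughput = 40 / 10 Mbps
Throughput = 4 Mbps

4


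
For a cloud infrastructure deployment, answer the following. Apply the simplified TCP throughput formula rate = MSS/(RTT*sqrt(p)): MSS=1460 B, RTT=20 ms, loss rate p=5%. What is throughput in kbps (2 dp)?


Given: MSS = 1460 bytes, RTT = 20 ms, loss = 5%
RTT in seconds = 20 / 1000 = 0.02
Loss rate = 5% = 0.05
sqrt(loss) = sqrt(0.05) = 0.223606797750
Throughput (bytes/s) = 1460 / (0.02 * 0.223606797750) = 326465.9247
Throughput (kbps) = 326465.9247 * 8 / 1000 = 2611.727398 -> 2611.73 kbps (2 dp)

2611.73


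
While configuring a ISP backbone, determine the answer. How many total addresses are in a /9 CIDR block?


Given: CIDR prefix /9
Host bits = 32 - 9 = 23
Total addresses = 2^23 = 8388608

8388608


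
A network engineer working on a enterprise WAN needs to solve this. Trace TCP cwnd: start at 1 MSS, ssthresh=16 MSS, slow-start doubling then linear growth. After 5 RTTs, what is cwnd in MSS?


RTT 0: cwnd = 1 MSS (initial)
RTT 1: cwnd = 2 MSS (slow start, doubled)
RTT 2: cwnd = 4 MSS (slow start, doubled)
RTT 3: cwnd = 8 MSS (slow start, doubled)
RTT 4: cwnd = 16 MSS (slow start, doubled)
RTT 5: cwnd = 17 MSS (congestion avoidance, +1)

17


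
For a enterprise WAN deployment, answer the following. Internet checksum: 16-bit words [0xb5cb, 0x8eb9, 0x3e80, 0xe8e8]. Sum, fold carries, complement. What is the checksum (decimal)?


Given words: [0xb5cb, 0x8eb9, 0x3e80, 0xe8e8]
Step 1: Sum all words
Raw sum = 46539 + 36537 + 16000 + 59624 = 158700
Step 2: Fold carry: (27628 + 2) = 27630
One's complement = ~27630 & 0xFFFF = 37905

37905


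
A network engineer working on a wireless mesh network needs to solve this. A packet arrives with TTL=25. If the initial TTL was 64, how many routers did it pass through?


Given: initial TTL = 64, received TTL = 25
Hops = initial TTL - received TTL
Hops = 64 - 25 = 39

39


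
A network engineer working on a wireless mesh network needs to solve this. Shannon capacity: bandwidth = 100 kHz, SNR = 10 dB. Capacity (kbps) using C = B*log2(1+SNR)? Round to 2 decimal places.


Given: B = 100 kHz, SNR = 10 dB
SNR linear = 10^(10/10) = 10
1 + SNR = 11
log2(11) = 3.4594316186
C = 100 * 1000 * 3.4594316186 = 345943.1619 bps
C = 345.943162 kbps -> 345.94 kbps (2 dp)

345.94


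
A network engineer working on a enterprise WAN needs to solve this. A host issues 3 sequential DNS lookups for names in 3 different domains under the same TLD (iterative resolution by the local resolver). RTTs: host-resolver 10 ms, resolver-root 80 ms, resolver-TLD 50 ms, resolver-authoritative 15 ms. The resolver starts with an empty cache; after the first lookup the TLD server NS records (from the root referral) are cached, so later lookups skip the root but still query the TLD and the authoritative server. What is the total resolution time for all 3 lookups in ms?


Lookup 1 (cold cache): local + root + TLD + auth = 10 + 80 + 50 + 15 = 155 ms
Lookups 2..3 (TLD NS cached -> skip root; new domain -> still ask TLD and auth): local + TLD + auth = 10 + 50 + 15 = 75 ms each
Remaining 2 lookups: 2 * 75 = 150 ms
Total = 155 + 150 = 305 ms

305


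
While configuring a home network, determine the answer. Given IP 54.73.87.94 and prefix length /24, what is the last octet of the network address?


Given: IP = 54.73.87.94, prefix = /24
Subnet mask = 255.255.255.0
Last octet of IP: 94
Last octet of mask: 0
Network last octet = 94 AND 0 = 0

0


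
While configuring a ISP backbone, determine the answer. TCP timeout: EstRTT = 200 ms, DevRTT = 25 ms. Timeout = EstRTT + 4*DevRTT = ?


Given: EstRTT = 200 ms, DevRTT = 25 ms
Timeout = EstRTT + 4 * DevRTT
4 * DevRTT = 4 * 25 = 100
Timeout = 200 + 100 = 300 ms

300


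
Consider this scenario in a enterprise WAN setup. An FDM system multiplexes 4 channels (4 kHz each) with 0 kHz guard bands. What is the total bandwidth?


Given: 4 channels, 4 kHz each, guard = 0 kHz
Channel bandwidth = 4 * 4 = 16 kHz
Guard bands = 3 gaps * 0 kHz = 0 kHz
Total = 16 + 0 = 16 kHz

16


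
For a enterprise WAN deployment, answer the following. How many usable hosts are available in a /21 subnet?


Given: subnet mask /21
Host bits = 32 - 21 = 11
Total addresses = 2^11 = 2048
Usable hosts = 2048 - 2 (network + broadcast) = 2046

2046


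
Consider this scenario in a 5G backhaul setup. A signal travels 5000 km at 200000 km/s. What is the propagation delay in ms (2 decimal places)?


Given: distance = 5000 km, speed = 200000 km/s
Delay = distance / speed = 5000 / 200000 seconds
Delay in ms = 5000 * 1000 / 200000
Delay = 25.0000 ms
Rounded to 2 dp = 25.00 ms

25.00


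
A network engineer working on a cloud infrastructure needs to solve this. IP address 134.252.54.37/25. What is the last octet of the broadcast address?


Given: IP = 134.252.54.37, prefix = /25
Host bits = 32 - 25 = 7
Network last octet = 37 AND mask = 0
Host part size = 2^7 - 1 = 127
Broadcast last octet = 0 OR 127 = 127

127


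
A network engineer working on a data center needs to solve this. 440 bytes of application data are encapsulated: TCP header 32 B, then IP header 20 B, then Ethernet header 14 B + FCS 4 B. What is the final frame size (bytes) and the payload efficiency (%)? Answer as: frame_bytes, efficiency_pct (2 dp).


TCP segment = 440 + 32 = 472 B
IP packet = 472 + 20 = 492 B
Ethernet frame = 492 + 14 + 4 = 510 B
Efficiency = app / frame = 440 / 510 = 0.862745 = 86.2745% -> 86.27% (2 dp)

510, 86.27


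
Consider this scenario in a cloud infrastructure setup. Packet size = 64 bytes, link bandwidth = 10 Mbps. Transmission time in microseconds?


Given: packet = 64 bytes, bandwidth = 10 Mbps
Packet in bits = 64 * 8 = 512 bits
Bandwidth = 10 * 10^6 = 10000000 bps
Time = 512 / 10000000 seconds
Time in us = 512 * 10^6 / 10000000 = 51.2

51.2


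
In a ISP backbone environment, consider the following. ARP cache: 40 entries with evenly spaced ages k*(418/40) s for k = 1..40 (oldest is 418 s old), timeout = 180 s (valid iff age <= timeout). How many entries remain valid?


Ages are k * 418/40 s for k = 1..40 (spacing = 10.4500 s).
Entry k is valid iff k * 418/40 <= 180 iff k <= 40 * 180 / 418 = 17.2249
n_valid = floor(17.2249) = 17
(n_stale = 40 - 17 = 23)

17


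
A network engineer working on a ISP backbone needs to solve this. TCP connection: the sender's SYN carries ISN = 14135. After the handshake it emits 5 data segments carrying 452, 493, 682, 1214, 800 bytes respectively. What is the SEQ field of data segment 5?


The SYN occupies sequence number ISN = 14135, so the first data byte is ISN + 1 = 14136.
SEQ of data segment i = (ISN + 1) + sum of payload sizes of segments 1..i-1.
Segment 1: SEQ = 14136, payload = 452 bytes
Segment 2: SEQ = 14588, payload = 493 bytes
Segment 3: SEQ = 15081, payload = 682 bytes
Segment 4: SEQ = 15763, payload = 1214 bytes
Segment 5: SEQ = 16977, payload = 800 bytes
SEQ of segment 5 = 14136 + 452 + 493 + 682 + 1214 = 16977

16977


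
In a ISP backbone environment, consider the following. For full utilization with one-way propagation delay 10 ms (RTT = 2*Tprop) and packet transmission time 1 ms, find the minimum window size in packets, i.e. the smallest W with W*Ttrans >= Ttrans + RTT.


Given: Ttrans = 1 ms, RTT = 20 ms (= 2 * Tprop, Tprop = 10 ms)
Time until first ACK returns = Ttrans + RTT = 1 + 20 = 21 ms
Need W * Ttrans >= Ttrans + RTT  ->  W >= (Ttrans + RTT) / Ttrans
(Ttrans + RTT) / Ttrans = 21 / 1 = 21
W_min = ceil(21) = 21

21


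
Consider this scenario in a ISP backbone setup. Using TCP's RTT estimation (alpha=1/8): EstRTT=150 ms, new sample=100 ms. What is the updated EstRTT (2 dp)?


Given: EstRTT = 150 ms, SampleRTT = 100 ms, alpha = 1/8
New EstRTT = (1 - alpha) * EstRTT + alpha * SampleRTT
(7/8) * 150 = 131.25
(1/8) * 100 = 12.5
New EstRTT = 131.25 + 12.5 = 143.75 ms -> 143.75 ms (2 dp)

143.75


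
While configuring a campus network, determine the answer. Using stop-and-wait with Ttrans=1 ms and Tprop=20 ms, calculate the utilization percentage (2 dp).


Given: Ttrans = 1 ms, Tprop = 20 ms
RTT = 2 * Tprop = 2 * 20 = 40 ms
U = Ttrans / (Ttrans + RTT)
U = 1 / (1 + 40)
U = 1 / 41 = 0.02439
U% = 2.44%

2.44


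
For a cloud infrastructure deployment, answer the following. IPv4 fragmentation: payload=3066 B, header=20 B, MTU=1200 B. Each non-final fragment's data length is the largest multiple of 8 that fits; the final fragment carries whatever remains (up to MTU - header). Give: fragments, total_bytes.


Max data per non-final fragment = floor((MTU - header)/8)*8 = floor((1200 - 20)/8)*8 = floor(1180/8)*8 = 1176 B
Final fragment needs no 8-byte alignment: it can carry up to MTU - header = 1180 B
Non-final fragments needed = ceil((payload - 1180) / 1176) = ceil(1886/1176) = ceil(1.6037) = 2
Number of fragments = 2 + 1 = 3
Fragment sizes (data): 2 * 1176 B + 714 B (last, 714 <= 1180 OK)
Total bytes sent = payload + n_frags * header = 3066 + 3*20 = 3066 + 60 = 3126 B

3, 3126


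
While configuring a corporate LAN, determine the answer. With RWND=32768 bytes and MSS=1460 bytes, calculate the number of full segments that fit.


Given: RWND = 32768 bytes, MSS = 1460 bytes
Full segments = floor(RWND / MSS)
Full segments = floor(32768 / 1460)
Full segments = floor(22.4438) = 22

22


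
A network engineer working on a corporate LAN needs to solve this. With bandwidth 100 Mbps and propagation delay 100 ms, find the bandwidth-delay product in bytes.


Given: bandwidth = 100 Mbps, delay = 100 ms
BDP in bits = 100 * 10^6 * 100 / 1000
BDP in bits = 10000000
BDP in bytes = 10000000 / 8 = 1250000

1250000


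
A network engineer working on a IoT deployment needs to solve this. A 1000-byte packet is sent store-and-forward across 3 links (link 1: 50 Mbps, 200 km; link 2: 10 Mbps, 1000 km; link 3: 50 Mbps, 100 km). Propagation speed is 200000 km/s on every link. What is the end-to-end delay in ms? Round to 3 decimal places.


Packet = 1000 bytes = 8000 bits. Store-and-forward: sum (t_trans + t_prop) per link.
Link 1: t_trans = 8000/(50*10^6) s = 0.1600 ms; t_prop = 200/200000 s = 1.0000 ms; subtotal = 1.1600 ms
Link 2: t_trans = 8000/(10*10^6) s = 0.8000 ms; t_prop = 1000/200000 s = 5.0000 ms; subtotal = 5.8000 ms
Link 3: t_trans = 8000/(50*10^6) s = 0.1600 ms; t_prop = 100/200000 s = 0.5000 ms; subtotal = 0.6600 ms
End-to-end = 1.1600 + 5.8000 + 0.6600 = 7.6200 ms -> 7.620 ms (3 dp)

7.620


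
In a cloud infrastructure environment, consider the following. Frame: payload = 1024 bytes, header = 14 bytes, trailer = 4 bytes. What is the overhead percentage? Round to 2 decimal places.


Given: payload = 1024 B, header = 14 B, trailer = 4 B
Overhead bytes = header + trailer = 14 + 4 = 18
Total frame = payload + overhead = 1024 + 18 = 1042
Overhead % = 18 / 1042 * 100 = 1.7274% -> 1.73% (2 dp)

1.73


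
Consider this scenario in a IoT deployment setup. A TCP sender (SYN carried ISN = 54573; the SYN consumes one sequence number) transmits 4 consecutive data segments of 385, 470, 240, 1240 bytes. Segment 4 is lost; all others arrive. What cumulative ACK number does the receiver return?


SYN uses sequence number 54573; first data byte = ISN + 1 = 54574.
Segment 1: SEQ = 54574, len = 385 B, covers [54574, 54958]
Segment 2: SEQ = 54959, len = 470 B, covers [54959, 55428]
Segment 3: SEQ = 55429, len = 240 B, covers [55429, 55668]
Segment 4: SEQ = 55669, len = 1240 B, covers [55669, 56908] [LOST]
In-order data received: bytes [54574, 55668] (segments 1..3).
Segment 4 missing -> gap begins at byte 55669.
Cumulative ACK = next expected in-order byte = 54574 + 385 + 470 + 240 = 55669

55669


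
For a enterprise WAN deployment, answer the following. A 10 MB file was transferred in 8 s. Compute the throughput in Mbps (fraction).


Given: file = 10 MB, time = 8 s
File in Mb = 10 * 8 = 80 Mb
Throughput = 80 / 8 Mbps
Throughput = 10 Mbps

10


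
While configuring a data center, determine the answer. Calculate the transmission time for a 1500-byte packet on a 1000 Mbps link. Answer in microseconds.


Given: packet = 1500 bytes, bandwidth = 1000 Mbps
Packet in bits = 1500 * 8 = 12000 bits
Bandwidth = 1000 * 10^6 = 1000000000 bps
Time = 12000 / 1000000000 seconds
Time in us = 12000 * 10^6 / 1000000000 = 12

12


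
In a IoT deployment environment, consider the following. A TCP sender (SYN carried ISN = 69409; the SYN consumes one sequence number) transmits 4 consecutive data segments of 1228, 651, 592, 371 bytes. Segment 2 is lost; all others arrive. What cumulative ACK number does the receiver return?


SYN uses sequence number 69409; first data byte = ISN + 1 = 69410.
Segment 1: SEQ = 69410, len = 1228 B, covers [69410, 70637]
Segment 2: SEQ = 70638, len = 651 B, covers [70638, 71288] [LOST]
Segment 3: SEQ = 71289, len = 592 B, covers [71289, 71880]
Segment 4: SEQ = 71881, len = 371 B, covers [71881, 72251]
In-order data received: bytes [69410, 70637] (segments 1..1).
Segment 2 missing -> gap begins at byte 70638; later segments buffered out of order.
Cumulative ACK = next expected in-order byte = 69410 + 1228 = 70638

70638


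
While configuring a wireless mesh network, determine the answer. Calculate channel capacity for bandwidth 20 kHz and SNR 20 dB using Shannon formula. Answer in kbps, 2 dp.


Given: B = 20 kHz, SNR = 20 dB
SNR linear = 10^(20/10) = 100
1 + SNR = 101
log2(101) = 6.6582114828
C = 20 * 1000 * 6.6582114828 = 133164.2297 bps
C = 133.164230 kbps -> 133.16 kbps (2 dp)

133.16


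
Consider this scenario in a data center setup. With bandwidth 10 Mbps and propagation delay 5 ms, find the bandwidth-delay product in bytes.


Given: bandwidth = 10 Mbps, delay = 5 ms
BDP in bits = 10 * 10^6 * 5 / 1000
BDP in bits = 50000
BDP in bytes = 50000 / 8 = 6250

6250


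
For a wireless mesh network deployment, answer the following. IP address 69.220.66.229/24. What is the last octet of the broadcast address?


Given: IP = 69.220.66.229, prefix = /24
Host bits = 32 - 24 = 8
Network last octet = 229 AND mask = 0
Host part size = 2^8 - 1 = 255
Broadcast last octet = 0 OR 255 = 255

255


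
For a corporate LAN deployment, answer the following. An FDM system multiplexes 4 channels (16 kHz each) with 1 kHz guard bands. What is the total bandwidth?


Given: 4 channels, 16 kHz each, guard = 1 kHz
Channel bandwidth = 4 * 16 = 64 kHz
Guard bands = 3 gaps * 1 kHz = 3 kHz
Total = 64 + 3 = 67 kHz

67
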